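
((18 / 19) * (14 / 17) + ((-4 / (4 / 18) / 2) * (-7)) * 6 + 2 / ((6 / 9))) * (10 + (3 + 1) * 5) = 3699450 / 323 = 11453.41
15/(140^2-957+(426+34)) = 15/19103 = 0.00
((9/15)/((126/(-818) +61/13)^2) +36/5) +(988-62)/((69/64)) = 866.13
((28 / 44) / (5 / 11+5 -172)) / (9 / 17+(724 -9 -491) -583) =119 / 11164208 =0.00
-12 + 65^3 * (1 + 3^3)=7689488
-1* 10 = -10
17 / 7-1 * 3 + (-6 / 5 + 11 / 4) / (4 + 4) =-0.38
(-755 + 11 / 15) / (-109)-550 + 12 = -868316 / 1635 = -531.08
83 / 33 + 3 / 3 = 116 / 33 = 3.52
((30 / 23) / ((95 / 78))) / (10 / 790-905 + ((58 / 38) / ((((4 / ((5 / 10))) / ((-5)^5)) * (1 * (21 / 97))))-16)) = -6211296 / 21314166953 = -0.00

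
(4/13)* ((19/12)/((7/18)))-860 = -78146/91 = -858.75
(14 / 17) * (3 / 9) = 14 / 51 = 0.27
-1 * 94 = -94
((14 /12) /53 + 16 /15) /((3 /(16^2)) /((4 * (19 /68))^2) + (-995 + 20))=-0.00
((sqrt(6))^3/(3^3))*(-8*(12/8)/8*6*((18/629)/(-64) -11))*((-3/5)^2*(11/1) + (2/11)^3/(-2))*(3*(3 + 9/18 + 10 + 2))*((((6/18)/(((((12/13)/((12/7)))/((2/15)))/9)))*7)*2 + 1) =154544055111873*sqrt(6)/3348796000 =113041.84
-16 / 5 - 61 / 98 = -1873 / 490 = -3.82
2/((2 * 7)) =1/7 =0.14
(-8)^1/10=-4/5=-0.80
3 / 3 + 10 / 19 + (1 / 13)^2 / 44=215663 / 141284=1.53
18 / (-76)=-9 / 38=-0.24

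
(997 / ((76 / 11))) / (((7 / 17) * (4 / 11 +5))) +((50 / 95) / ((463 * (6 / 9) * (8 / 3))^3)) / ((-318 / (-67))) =11047099083695586601 / 169076186282708992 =65.34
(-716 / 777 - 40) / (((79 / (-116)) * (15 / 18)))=7376672 / 102305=72.10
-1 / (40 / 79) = -79 / 40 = -1.98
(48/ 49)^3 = 0.94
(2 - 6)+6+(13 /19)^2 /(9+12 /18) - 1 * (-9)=115666 /10469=11.05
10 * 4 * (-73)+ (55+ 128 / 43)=-123067 / 43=-2862.02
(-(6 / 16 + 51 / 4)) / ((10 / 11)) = -231 / 16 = -14.44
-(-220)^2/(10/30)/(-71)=145200/71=2045.07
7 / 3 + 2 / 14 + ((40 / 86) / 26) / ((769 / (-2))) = 22352872 / 9027291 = 2.48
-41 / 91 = -0.45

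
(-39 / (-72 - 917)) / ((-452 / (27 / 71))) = -1053 / 31738988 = -0.00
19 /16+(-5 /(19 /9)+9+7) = 4505 /304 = 14.82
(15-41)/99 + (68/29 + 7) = 26075/2871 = 9.08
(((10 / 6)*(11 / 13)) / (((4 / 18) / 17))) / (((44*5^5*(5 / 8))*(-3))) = -17 / 40625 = -0.00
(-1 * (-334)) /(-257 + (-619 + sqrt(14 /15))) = -2194380 /5755313 -167 * sqrt(210) /5755313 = -0.38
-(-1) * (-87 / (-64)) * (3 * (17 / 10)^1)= 4437 / 640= 6.93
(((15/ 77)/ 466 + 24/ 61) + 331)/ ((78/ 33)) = 725355545/ 5173532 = 140.21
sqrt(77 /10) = sqrt(770) /10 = 2.77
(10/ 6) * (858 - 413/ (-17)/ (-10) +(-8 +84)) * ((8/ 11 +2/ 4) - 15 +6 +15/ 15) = -715051/ 68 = -10515.46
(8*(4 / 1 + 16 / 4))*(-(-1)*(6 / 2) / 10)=19.20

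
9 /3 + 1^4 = 4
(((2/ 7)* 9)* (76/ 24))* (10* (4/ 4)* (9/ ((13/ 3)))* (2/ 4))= 7695/ 91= 84.56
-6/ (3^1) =-2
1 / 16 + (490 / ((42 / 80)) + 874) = 86755 / 48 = 1807.40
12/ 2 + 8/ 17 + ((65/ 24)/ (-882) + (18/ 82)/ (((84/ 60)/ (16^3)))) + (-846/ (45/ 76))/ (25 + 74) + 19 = 530108528209/ 811475280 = 653.27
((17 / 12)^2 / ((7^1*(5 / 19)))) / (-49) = -5491 / 246960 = -0.02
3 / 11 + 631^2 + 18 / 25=109494548 / 275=398161.99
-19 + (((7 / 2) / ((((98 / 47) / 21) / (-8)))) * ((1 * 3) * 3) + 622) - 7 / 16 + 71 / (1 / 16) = -12791 / 16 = -799.44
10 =10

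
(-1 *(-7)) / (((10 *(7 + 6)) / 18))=63 / 65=0.97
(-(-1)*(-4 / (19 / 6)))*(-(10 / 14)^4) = 15000 / 45619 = 0.33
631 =631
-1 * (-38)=38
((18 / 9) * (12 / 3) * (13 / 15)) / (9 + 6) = 104 / 225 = 0.46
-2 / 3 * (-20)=40 / 3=13.33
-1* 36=-36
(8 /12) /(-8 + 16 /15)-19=-993 /52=-19.10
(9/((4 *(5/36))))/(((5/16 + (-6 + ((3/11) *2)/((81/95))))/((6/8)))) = -288684/119935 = -2.41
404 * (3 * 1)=1212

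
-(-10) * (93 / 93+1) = 20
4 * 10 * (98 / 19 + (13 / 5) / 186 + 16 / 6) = 313.54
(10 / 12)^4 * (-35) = -21875 / 1296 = -16.88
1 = 1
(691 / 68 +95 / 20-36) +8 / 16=-350 / 17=-20.59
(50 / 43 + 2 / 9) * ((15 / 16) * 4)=670 / 129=5.19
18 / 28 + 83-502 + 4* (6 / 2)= -5689 / 14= -406.36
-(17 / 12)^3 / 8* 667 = -3276971 / 13824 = -237.05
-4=-4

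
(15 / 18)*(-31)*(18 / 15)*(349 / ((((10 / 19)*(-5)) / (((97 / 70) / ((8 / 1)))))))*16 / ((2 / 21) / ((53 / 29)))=3170367303 / 14500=218646.02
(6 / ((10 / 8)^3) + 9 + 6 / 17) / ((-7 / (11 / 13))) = -22341 / 14875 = -1.50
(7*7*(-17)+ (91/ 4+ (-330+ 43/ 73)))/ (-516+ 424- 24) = 332781/ 33872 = 9.82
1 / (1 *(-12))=-0.08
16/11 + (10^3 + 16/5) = 55256/55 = 1004.65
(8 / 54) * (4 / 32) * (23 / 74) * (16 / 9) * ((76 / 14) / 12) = 874 / 188811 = 0.00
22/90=11/45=0.24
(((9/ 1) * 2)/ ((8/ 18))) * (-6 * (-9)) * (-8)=-17496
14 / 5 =2.80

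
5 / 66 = 0.08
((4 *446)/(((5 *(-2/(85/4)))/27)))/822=-34119/274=-124.52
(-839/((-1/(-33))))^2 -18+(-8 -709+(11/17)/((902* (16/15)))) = 17097560195151/22304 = 766569234.00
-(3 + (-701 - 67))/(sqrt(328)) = 765 * sqrt(82)/164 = 42.24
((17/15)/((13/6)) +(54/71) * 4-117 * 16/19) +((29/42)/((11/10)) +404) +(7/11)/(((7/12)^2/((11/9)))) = 6318669871/20255235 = 311.95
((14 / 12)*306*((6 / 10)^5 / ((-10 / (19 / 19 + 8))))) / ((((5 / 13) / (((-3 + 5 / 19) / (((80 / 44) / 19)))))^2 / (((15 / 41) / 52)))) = -622663890849 / 640625000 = -971.96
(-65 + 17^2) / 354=0.63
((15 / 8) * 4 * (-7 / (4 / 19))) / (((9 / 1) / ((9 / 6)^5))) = -53865 / 256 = -210.41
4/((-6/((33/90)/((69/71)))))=-0.25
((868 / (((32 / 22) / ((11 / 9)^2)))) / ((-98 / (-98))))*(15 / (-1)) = -1444135 / 108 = -13371.62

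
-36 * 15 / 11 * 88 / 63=-480 / 7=-68.57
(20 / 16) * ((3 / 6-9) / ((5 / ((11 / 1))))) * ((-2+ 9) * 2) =-1309 / 4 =-327.25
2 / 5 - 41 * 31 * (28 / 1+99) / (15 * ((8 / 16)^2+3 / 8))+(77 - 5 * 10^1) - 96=-1296481 / 75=-17286.41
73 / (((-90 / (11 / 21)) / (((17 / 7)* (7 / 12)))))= -13651 / 22680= -0.60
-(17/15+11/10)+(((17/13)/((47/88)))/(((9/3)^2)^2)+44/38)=-9828421/9403290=-1.05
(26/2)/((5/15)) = 39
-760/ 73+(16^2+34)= 20410/ 73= 279.59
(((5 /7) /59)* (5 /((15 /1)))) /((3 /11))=55 /3717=0.01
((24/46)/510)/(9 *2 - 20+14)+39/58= 114382/170085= 0.67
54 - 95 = -41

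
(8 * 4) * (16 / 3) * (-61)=-31232 / 3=-10410.67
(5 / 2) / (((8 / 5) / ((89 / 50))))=89 / 32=2.78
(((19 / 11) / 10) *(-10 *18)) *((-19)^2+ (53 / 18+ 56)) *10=-1436210 / 11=-130564.55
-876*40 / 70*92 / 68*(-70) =805920 / 17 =47407.06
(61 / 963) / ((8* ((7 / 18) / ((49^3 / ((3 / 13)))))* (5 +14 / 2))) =13327951 / 15408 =865.00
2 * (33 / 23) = 66 / 23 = 2.87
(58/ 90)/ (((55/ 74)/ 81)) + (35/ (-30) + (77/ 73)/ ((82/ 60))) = 344890787/ 4938450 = 69.84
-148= -148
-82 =-82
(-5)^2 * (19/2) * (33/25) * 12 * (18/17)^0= 3762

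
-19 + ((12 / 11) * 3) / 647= -18.99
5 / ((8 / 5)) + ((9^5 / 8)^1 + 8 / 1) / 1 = 29569 / 4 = 7392.25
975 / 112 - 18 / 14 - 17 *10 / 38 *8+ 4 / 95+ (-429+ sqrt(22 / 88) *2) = -4855327 / 10640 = -456.33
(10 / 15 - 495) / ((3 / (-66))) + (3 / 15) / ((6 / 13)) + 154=330893 / 30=11029.77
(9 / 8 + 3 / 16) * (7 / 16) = 147 / 256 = 0.57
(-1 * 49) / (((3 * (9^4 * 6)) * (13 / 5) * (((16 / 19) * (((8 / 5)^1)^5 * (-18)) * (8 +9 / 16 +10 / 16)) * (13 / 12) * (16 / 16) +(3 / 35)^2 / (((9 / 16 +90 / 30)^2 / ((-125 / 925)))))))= 501096203125 / 4967515178144303616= 0.00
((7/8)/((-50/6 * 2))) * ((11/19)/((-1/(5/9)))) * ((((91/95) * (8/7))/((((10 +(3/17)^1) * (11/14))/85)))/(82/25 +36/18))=0.04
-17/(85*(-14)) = 1/70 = 0.01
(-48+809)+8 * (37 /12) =2357 /3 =785.67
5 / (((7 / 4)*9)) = 20 / 63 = 0.32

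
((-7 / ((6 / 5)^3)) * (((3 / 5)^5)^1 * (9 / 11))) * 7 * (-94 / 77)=26649 / 12100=2.20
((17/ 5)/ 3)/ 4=17/ 60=0.28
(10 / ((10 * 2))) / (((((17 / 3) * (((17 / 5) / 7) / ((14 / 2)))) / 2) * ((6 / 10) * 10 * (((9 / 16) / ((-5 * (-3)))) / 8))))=78400 / 867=90.43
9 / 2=4.50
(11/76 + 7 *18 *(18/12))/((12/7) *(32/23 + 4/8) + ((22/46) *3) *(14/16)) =4628750/110067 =42.05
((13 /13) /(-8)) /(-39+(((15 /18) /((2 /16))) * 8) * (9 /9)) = -3 /344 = -0.01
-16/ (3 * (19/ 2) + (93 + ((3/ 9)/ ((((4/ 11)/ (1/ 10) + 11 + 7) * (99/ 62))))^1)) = -102816/ 780821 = -0.13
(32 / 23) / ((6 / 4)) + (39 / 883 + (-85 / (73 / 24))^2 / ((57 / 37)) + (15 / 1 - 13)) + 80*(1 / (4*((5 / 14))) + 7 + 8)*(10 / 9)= 35263697706361 / 18506759031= 1905.45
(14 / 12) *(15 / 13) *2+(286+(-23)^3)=-154418 / 13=-11878.31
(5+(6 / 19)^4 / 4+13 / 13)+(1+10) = 2215781 / 130321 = 17.00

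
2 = 2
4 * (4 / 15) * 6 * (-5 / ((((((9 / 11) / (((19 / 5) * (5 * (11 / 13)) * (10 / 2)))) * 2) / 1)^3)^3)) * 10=-17520673024730574132863648249013671875 / 32867202661502827176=-533074664283871094.75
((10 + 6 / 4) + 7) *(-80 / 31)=-1480 / 31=-47.74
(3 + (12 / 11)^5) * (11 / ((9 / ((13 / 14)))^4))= 6968741195 / 1230075210672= 0.01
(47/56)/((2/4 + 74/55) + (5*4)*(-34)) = -2585/2088716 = -0.00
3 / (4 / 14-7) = -21 / 47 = -0.45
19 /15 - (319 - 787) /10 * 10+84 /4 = 7354 /15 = 490.27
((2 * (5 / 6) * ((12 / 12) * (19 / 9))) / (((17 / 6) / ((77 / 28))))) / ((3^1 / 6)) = 1045 / 153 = 6.83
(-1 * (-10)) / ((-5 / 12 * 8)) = -3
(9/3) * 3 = 9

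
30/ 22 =1.36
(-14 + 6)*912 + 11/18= -131317/18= -7295.39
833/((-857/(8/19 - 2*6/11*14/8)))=259063/179113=1.45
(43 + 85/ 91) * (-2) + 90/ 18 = -7541/ 91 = -82.87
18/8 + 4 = 25/4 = 6.25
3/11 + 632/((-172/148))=-257095/473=-543.54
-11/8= -1.38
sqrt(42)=6.48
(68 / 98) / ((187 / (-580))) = -1160 / 539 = -2.15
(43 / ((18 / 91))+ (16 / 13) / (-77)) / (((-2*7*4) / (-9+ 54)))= -19583125 / 112112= -174.67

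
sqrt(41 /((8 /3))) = sqrt(246) /4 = 3.92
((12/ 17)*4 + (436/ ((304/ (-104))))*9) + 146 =-385532/ 323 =-1193.60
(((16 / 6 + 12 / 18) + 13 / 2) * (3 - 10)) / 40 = -413 / 240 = -1.72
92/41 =2.24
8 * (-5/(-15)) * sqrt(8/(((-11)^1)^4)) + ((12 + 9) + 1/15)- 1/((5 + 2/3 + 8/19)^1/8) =16 * sqrt(2)/363 + 102812/5205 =19.81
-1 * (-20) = 20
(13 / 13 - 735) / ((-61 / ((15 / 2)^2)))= 82575 / 122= 676.84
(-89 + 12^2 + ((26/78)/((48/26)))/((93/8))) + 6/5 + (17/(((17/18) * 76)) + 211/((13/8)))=385151713/2067390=186.30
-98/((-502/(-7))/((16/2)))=-2744/251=-10.93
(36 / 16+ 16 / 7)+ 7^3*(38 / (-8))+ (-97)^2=54490 / 7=7784.29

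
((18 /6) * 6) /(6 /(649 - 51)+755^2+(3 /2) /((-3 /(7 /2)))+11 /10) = 107640 /3408745673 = 0.00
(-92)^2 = 8464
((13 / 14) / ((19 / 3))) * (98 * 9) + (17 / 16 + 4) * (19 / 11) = 461673 / 3344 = 138.06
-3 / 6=-0.50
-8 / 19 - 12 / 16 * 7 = -431 / 76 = -5.67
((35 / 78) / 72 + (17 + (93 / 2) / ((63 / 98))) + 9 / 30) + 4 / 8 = 2531119 / 28080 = 90.14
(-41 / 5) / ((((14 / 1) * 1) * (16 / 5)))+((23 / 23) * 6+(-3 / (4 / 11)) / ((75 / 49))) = 0.43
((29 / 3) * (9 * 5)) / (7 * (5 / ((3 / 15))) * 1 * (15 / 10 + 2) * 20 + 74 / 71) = 30885 / 869824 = 0.04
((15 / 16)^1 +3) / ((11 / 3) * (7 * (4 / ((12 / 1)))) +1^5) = 567 / 1376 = 0.41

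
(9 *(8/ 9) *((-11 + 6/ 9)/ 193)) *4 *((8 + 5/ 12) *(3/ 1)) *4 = -100192/ 579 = -173.04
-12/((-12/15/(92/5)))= 276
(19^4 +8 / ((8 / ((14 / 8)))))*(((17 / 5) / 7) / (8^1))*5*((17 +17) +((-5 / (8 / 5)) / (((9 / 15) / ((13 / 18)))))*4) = 18140405509 / 24192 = 749851.42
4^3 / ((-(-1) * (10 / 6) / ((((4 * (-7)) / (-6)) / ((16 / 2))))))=112 / 5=22.40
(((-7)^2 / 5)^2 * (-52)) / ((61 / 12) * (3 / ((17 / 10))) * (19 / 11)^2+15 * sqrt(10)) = -67.31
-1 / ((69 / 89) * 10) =-89 / 690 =-0.13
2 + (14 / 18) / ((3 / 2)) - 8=-148 / 27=-5.48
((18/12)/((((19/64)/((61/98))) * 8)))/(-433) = -366/403123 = -0.00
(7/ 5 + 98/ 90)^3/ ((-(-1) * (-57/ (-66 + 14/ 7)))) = 89915392/ 5194125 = 17.31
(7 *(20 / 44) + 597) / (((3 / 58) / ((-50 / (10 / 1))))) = -1914580 / 33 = -58017.58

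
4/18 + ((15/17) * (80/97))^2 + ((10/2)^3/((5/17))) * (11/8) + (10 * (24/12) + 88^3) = 133538745977515/195782472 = 682077.13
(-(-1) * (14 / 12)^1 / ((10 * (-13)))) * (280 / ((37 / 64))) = -6272 / 1443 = -4.35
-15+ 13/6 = -12.83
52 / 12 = 13 / 3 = 4.33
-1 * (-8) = 8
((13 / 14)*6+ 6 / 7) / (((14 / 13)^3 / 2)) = 98865 / 9604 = 10.29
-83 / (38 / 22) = -48.05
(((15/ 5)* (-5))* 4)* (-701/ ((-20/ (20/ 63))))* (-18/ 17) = 84120/ 119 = 706.89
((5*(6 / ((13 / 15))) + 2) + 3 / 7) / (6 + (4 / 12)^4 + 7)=273051 / 95914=2.85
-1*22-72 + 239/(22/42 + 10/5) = 37/53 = 0.70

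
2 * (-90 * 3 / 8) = -135 / 2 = -67.50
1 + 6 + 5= 12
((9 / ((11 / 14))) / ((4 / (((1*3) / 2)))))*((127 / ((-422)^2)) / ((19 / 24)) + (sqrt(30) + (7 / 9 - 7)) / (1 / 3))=-1492093827 / 18609778 + 567*sqrt(30) / 44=-9.60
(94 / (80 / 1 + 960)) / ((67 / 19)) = 893 / 34840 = 0.03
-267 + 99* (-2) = -465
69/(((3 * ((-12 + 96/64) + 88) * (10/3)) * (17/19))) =1311/13175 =0.10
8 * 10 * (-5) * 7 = -2800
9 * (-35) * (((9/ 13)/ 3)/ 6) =-315/ 26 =-12.12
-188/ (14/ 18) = -1692/ 7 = -241.71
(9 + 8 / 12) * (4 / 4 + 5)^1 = 58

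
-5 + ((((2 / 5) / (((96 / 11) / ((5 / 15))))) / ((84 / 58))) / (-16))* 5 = -484159 / 96768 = -5.00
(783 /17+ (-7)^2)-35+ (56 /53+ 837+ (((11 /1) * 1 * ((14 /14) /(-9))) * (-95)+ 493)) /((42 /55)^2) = 36357724063 /14304276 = 2541.74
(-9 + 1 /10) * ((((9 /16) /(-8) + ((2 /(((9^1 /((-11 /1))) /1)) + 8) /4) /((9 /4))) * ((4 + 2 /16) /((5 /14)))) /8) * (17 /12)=-9.96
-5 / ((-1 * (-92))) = -5 / 92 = -0.05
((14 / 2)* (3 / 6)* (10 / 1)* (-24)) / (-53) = 840 / 53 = 15.85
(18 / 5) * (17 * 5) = 306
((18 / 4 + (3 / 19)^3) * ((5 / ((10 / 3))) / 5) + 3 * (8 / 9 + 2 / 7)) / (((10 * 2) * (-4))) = -561751 / 9218496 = -0.06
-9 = -9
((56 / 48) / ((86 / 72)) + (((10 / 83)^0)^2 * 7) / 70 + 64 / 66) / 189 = 29039 / 2681910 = 0.01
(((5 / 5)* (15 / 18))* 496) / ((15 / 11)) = 2728 / 9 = 303.11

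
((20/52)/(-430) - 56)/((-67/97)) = 6073073/74906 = 81.08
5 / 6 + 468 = 2813 / 6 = 468.83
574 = 574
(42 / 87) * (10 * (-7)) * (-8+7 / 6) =20090 / 87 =230.92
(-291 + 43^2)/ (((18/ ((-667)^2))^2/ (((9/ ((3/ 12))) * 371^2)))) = 42444225013383257638/ 9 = 4716025001487028626.44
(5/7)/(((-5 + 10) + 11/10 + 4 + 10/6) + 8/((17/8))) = 2550/55447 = 0.05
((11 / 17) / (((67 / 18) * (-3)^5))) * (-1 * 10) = 0.01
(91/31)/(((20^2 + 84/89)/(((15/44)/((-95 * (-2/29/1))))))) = 704613/1849573088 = 0.00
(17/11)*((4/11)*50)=3400/121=28.10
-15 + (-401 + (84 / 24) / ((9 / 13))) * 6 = -2390.67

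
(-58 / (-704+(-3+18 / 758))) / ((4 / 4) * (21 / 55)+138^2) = 604505 / 140327765652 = 0.00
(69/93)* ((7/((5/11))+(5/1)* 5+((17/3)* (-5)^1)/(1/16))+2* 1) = -141772/465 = -304.89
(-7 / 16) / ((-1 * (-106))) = -7 / 1696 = -0.00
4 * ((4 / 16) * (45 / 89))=45 / 89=0.51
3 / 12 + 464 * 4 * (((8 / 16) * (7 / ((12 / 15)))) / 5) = 6497 / 4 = 1624.25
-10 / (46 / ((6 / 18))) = -5 / 69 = -0.07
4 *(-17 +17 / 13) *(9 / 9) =-816 / 13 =-62.77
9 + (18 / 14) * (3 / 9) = 66 / 7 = 9.43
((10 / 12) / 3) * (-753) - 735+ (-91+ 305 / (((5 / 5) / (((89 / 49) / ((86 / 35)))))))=-731168 / 903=-809.71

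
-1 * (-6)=6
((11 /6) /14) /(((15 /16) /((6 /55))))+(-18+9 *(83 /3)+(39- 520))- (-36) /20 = -130297 /525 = -248.18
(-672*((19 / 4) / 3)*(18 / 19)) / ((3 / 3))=-1008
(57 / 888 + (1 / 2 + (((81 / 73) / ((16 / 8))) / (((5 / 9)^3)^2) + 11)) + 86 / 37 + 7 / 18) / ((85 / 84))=705053329729 / 21523593750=32.76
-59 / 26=-2.27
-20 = -20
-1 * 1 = -1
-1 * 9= -9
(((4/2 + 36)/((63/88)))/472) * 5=0.56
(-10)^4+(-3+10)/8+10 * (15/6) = 10025.88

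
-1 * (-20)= 20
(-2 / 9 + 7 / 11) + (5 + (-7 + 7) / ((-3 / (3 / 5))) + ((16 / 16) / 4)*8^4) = 1029.41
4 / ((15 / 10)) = 8 / 3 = 2.67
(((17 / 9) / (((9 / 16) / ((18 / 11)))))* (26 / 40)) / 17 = 104 / 495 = 0.21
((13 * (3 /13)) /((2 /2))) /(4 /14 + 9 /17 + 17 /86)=2.96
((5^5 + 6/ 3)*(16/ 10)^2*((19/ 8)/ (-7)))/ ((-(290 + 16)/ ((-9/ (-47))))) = 237652/ 139825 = 1.70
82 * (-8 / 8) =-82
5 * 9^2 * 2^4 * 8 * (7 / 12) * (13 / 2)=196560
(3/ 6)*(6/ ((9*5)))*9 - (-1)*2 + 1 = 18/ 5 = 3.60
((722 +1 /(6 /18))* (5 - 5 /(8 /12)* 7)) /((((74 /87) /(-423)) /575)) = 1457434603125 /148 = 9847531102.20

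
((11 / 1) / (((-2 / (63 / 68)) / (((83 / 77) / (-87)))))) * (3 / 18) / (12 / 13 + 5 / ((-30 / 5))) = 3237 / 27608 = 0.12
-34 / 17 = -2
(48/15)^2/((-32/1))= -8/25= -0.32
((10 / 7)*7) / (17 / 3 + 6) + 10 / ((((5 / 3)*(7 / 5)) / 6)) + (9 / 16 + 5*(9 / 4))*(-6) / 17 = 21327 / 952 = 22.40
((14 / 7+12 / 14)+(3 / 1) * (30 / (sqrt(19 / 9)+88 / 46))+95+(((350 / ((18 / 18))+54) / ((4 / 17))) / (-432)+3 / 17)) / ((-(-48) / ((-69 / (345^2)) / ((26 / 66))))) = -855706377427 / 135996388819200+2277 * sqrt(19) / 3833960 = -0.00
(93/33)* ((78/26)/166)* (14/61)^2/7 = 1302/3397273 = 0.00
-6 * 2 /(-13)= 12 /13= 0.92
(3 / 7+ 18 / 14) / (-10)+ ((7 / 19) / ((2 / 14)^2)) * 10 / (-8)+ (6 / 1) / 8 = -29243 / 1330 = -21.99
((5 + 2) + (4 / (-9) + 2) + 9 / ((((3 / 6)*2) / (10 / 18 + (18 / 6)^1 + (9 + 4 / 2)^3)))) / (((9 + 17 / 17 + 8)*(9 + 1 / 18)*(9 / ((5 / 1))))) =540880 / 13203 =40.97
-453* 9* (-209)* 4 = 3408372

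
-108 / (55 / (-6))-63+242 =10493 / 55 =190.78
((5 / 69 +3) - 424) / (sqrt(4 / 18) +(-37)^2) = -119283708 / 387951281 +29044*sqrt(2) / 387951281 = -0.31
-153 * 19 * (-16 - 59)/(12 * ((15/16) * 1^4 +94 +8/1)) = 32300/183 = 176.50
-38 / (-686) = 19 / 343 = 0.06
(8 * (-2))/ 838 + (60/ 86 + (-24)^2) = 576.68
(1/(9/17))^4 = 83521/6561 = 12.73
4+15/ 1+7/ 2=45/ 2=22.50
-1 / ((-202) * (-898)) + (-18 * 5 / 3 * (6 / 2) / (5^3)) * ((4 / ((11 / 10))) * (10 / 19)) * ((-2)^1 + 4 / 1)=-104484305 / 37911764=-2.76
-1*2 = -2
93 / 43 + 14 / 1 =695 / 43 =16.16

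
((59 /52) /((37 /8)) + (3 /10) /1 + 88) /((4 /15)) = 1277709 /3848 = 332.04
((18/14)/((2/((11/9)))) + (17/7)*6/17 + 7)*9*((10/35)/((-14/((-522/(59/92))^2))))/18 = -69765713424/1193983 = -58431.08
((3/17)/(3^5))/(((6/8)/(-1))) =-4/4131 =-0.00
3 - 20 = -17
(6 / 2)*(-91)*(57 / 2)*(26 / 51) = -67431 / 17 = -3966.53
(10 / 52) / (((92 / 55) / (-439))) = -120725 / 2392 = -50.47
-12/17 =-0.71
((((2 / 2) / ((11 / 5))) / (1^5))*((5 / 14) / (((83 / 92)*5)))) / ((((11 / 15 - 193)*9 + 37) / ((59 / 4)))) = -33925 / 108225194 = -0.00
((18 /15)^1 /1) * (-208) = -1248 /5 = -249.60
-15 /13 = -1.15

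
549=549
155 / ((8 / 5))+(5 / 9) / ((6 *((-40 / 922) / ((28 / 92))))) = 59756 / 621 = 96.23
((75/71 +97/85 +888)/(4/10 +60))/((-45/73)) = -196090483/8201565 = -23.91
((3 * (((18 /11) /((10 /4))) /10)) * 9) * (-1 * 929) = -451494 /275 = -1641.80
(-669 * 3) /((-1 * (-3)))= -669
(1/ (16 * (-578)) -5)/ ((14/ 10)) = -3.57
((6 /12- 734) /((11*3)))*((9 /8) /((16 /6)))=-13203 /1408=-9.38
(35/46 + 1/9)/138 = 361/57132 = 0.01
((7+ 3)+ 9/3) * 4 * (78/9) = 1352/3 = 450.67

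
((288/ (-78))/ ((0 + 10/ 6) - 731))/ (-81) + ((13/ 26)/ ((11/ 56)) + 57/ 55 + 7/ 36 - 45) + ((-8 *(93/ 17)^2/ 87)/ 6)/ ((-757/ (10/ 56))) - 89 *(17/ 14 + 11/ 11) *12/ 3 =-57632098655117123/ 69477329901980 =-829.51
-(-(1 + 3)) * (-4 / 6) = -2.67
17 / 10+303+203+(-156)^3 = -37959083 / 10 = -3795908.30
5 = 5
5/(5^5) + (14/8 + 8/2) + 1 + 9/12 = 9377/1250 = 7.50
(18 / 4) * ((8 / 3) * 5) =60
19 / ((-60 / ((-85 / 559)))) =323 / 6708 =0.05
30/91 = 0.33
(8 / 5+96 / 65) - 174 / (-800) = 17131 / 5200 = 3.29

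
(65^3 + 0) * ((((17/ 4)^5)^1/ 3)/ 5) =77985645725/ 3072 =25385952.38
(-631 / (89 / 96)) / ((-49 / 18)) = 250.03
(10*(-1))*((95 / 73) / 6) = -475 / 219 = -2.17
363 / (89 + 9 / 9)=121 / 30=4.03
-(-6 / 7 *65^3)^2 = -2715080062500 / 49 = -55409797193.88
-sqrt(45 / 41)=-3 * sqrt(205) / 41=-1.05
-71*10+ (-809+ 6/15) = -7593/5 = -1518.60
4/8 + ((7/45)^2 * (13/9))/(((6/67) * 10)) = 589429/1093500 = 0.54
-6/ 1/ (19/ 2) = -12/ 19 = -0.63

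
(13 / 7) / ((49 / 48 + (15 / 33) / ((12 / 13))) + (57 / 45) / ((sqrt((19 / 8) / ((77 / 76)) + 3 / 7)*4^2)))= 2787870800 / 2269401267 - 2390960*sqrt(1342) / 2269401267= 1.19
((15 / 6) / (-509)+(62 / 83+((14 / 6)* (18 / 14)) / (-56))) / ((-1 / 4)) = -1628887 / 591458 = -2.75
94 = 94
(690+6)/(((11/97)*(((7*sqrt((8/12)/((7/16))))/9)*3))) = 25317*sqrt(42)/77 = 2130.82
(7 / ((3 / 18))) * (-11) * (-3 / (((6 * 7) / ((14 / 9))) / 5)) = 770 / 3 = 256.67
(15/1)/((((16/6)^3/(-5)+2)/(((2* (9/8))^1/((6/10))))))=-30375/968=-31.38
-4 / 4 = -1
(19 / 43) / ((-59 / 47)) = -893 / 2537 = -0.35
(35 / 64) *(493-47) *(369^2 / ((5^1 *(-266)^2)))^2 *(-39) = -161240796458937 / 114432263680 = -1409.05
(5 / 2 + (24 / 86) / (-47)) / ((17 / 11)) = 1.61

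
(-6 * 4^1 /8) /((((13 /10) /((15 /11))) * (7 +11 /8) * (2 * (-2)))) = 900 /9581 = 0.09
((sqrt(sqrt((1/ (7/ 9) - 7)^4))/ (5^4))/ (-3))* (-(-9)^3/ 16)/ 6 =-81/ 3500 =-0.02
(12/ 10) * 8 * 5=48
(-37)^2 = 1369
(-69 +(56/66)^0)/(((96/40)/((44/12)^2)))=-10285/27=-380.93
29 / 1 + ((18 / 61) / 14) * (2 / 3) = 12389 / 427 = 29.01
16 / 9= 1.78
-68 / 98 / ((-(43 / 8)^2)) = 2176 / 90601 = 0.02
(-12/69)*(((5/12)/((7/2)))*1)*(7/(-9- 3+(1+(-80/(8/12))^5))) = 0.00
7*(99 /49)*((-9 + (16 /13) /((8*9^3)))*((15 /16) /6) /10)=-938201 /471744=-1.99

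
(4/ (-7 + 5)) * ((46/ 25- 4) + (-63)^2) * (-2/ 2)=198342/ 25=7933.68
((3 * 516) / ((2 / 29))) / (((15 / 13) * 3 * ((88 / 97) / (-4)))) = -1572467 / 55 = -28590.31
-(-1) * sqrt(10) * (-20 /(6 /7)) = -70 * sqrt(10) /3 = -73.79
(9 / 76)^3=729 / 438976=0.00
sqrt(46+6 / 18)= 6.81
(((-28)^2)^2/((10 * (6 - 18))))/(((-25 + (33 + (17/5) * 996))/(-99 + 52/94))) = 88875416/598263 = 148.56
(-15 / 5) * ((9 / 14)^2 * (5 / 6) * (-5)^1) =2025 / 392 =5.17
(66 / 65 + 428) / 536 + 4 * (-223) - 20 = -911.20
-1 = -1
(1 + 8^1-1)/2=4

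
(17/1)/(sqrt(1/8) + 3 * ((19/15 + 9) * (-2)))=-209440/758887 - 850 * sqrt(2)/758887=-0.28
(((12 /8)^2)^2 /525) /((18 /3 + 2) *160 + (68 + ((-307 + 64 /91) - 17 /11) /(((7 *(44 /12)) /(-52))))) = 22869 /4676036800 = 0.00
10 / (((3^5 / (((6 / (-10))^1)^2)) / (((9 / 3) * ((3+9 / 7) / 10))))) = 2 / 105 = 0.02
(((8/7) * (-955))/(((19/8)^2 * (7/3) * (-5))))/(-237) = -97792/1397431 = -0.07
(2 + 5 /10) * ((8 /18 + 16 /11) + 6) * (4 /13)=7820 /1287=6.08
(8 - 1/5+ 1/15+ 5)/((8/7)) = 1351/120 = 11.26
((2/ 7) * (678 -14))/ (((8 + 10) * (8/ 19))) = 1577/ 63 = 25.03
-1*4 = -4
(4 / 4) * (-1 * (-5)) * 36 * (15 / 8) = 675 / 2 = 337.50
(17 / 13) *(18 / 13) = 306 / 169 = 1.81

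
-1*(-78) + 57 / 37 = 2943 / 37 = 79.54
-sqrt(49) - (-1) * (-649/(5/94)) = -61041/5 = -12208.20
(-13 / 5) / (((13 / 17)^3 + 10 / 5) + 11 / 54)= -3448926 / 3516425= -0.98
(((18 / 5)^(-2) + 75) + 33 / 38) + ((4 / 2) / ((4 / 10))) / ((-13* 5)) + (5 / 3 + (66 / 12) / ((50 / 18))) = 159086311 / 2000700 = 79.52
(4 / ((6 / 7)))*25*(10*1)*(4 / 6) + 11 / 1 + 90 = 7909 / 9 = 878.78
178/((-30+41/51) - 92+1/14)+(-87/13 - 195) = -228410622/1124279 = -203.16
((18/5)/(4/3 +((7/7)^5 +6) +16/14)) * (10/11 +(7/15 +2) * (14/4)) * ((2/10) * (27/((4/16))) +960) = 973683396/273625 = 3558.46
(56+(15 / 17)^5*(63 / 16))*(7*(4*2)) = 9240227479 / 2839714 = 3253.93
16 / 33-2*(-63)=4174 / 33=126.48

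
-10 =-10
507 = 507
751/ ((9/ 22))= 1835.78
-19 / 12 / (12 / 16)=-19 / 9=-2.11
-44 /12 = -3.67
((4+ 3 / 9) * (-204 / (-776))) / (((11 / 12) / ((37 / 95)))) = 49062 / 101365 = 0.48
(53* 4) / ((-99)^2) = 212 / 9801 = 0.02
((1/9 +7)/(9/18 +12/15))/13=640/1521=0.42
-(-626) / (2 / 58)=18154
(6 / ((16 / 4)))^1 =3 / 2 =1.50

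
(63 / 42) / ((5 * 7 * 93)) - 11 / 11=-1.00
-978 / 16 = -489 / 8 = -61.12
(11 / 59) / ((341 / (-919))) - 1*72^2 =-9482455 / 1829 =-5184.50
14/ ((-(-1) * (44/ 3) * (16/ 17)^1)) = 357/ 352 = 1.01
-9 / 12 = -3 / 4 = -0.75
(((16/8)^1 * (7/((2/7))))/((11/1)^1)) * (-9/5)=-441/55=-8.02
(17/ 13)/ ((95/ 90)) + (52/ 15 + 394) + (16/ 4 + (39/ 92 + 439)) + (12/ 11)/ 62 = 97885496023/ 116233260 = 842.15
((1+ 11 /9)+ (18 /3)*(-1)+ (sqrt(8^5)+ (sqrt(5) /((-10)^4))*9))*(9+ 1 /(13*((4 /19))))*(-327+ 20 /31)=-157663328*sqrt(2) /403-44342811*sqrt(5) /16120000+ 83758643 /7254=-541734.09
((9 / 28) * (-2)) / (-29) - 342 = -138843 / 406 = -341.98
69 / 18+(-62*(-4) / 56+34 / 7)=13.12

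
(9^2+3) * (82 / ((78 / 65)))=5740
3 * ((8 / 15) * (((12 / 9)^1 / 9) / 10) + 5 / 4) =10189 / 2700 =3.77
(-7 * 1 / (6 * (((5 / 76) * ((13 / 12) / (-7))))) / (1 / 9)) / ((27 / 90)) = 44688 / 13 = 3437.54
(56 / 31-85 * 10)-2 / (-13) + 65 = -315565 / 403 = -783.04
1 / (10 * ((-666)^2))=1 / 4435560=0.00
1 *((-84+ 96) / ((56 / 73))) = 15.64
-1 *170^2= -28900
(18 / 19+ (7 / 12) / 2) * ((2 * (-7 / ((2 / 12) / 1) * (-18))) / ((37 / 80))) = 2847600 / 703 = 4050.64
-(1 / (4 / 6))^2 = -9 / 4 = -2.25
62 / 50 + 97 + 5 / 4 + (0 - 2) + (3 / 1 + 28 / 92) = 231827 / 2300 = 100.79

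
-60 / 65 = -12 / 13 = -0.92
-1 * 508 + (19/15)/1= -7601/15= -506.73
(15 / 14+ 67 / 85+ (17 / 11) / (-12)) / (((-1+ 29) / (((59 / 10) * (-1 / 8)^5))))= -8020637 / 720607641600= -0.00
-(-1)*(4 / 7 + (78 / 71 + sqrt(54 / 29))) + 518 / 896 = 3.61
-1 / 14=-0.07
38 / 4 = 19 / 2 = 9.50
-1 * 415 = -415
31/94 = 0.33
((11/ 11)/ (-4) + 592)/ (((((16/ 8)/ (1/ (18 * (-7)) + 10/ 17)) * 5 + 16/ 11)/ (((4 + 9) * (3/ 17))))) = 114745059/ 1579504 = 72.65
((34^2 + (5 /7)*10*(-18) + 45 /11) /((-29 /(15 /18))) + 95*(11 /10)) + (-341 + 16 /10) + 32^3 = 1088703347 /33495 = 32503.46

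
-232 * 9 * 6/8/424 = -783/212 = -3.69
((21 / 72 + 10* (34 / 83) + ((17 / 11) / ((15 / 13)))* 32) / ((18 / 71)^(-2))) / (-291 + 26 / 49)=-6848592849 / 655064288890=-0.01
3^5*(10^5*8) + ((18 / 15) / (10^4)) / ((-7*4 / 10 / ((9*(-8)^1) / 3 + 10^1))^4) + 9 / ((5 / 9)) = 7776000651 / 40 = 194400016.28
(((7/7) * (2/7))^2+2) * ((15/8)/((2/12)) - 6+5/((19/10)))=30549/1862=16.41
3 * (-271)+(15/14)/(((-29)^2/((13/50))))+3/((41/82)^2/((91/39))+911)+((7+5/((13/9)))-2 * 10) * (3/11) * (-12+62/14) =-340741511529213/429524115020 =-793.30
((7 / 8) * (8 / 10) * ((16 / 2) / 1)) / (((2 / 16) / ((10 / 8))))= 56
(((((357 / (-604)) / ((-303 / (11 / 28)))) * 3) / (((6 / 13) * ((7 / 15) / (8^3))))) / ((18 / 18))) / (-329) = -583440 / 35123053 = -0.02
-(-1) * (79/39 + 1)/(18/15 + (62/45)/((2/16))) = 177/715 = 0.25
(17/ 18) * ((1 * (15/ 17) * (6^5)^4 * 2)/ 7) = 6093597400104960/ 7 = 870513914300708.57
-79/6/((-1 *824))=0.02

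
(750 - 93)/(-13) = -657/13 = -50.54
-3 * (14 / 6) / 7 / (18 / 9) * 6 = -3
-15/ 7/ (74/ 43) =-645/ 518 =-1.25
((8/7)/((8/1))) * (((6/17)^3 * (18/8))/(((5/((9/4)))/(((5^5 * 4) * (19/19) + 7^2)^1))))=27444663/343910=79.80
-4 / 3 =-1.33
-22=-22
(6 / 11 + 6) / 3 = 24 / 11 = 2.18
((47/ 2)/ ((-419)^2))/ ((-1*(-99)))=47/ 34761078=0.00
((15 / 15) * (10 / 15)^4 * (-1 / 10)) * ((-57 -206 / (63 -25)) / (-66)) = -4744 / 253935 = -0.02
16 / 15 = 1.07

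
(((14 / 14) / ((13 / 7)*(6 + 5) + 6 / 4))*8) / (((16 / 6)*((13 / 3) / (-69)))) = -8694 / 3991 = -2.18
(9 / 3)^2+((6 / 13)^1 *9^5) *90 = 2452813.62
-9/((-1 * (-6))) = -1.50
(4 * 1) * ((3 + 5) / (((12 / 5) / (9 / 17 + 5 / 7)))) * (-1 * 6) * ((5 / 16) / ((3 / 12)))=-14800 / 119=-124.37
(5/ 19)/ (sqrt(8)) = 5 * sqrt(2)/ 76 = 0.09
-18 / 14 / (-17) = 9 / 119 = 0.08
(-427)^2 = 182329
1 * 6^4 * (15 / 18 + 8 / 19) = 30888 / 19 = 1625.68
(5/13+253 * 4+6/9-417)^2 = 355277.13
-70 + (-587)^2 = 344499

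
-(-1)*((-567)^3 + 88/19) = -3463400909/19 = -182284258.37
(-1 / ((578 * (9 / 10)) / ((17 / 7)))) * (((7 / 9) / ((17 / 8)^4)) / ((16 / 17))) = -0.00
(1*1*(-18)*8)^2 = 20736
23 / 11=2.09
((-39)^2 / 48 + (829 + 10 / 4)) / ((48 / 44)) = 151921 / 192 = 791.26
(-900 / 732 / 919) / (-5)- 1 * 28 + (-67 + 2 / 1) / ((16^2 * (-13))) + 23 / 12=-1122121483 / 43053312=-26.06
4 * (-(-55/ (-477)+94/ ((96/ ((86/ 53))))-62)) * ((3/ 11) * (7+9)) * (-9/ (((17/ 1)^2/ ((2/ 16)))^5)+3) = 15199699617723512911781/ 4814128922467397632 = 3157.31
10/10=1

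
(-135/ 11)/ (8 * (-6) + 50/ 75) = 405/ 1562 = 0.26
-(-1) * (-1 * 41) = -41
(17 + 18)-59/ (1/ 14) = -791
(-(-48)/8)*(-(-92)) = 552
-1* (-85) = 85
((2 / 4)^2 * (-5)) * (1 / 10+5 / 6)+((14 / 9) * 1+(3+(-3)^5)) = -4313 / 18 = -239.61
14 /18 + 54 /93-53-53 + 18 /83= -2418163 /23157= -104.42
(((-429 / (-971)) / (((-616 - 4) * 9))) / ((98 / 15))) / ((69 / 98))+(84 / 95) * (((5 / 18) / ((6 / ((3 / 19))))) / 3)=19230175 / 8997429708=0.00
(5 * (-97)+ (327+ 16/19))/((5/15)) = -8958/19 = -471.47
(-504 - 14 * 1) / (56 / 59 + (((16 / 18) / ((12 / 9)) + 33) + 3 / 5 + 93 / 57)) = -8710170 / 619589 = -14.06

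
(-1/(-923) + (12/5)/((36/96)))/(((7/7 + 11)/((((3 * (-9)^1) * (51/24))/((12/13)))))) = -1506591/45440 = -33.16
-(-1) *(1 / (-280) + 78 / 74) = 1.05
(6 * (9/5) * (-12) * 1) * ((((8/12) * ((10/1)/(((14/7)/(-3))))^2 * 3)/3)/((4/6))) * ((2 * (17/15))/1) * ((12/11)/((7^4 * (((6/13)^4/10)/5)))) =-873966600/26411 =-33091.01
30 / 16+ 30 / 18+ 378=9157 / 24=381.54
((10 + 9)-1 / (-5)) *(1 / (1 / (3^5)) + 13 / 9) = 4693.33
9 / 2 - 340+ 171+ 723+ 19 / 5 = 5623 / 10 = 562.30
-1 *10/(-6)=5/3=1.67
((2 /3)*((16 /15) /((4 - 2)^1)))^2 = 256 /2025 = 0.13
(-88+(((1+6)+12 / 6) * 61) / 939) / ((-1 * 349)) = 27361 / 109237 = 0.25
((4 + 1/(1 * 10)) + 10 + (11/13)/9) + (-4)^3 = -58273/1170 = -49.81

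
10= 10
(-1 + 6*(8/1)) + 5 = 52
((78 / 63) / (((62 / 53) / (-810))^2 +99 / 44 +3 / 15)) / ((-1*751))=-15972535800 / 23737020675193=-0.00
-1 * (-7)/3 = 7/3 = 2.33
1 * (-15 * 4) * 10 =-600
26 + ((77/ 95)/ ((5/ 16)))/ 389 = 4805382/ 184775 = 26.01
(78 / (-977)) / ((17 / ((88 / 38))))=-3432 / 315571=-0.01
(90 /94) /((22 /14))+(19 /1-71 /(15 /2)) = 10.14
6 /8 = 0.75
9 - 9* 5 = -36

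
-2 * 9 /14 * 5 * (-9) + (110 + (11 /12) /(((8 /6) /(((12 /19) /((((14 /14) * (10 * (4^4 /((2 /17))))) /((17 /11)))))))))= 167.86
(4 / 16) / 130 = 1 / 520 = 0.00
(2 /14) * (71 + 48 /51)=1223 /119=10.28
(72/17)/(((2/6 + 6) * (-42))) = -36/2261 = -0.02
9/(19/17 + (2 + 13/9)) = 1377/698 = 1.97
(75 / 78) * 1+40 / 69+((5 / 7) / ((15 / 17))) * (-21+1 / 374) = -355857 / 23023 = -15.46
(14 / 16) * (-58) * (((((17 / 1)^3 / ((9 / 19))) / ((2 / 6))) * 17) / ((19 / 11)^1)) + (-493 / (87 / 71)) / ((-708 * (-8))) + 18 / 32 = -264087380137 / 16992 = -15541865.59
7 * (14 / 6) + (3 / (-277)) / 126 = 190021 / 11634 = 16.33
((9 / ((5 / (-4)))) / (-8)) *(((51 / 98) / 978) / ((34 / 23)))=207 / 638960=0.00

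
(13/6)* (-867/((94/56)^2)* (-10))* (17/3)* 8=2002931840/6627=302238.09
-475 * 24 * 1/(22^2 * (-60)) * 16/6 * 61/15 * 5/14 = 11590/7623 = 1.52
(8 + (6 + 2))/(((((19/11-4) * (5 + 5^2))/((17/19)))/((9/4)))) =-1122/2375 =-0.47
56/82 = 28/41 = 0.68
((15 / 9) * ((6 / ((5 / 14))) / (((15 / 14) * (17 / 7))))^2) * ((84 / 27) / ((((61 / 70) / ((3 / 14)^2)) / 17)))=15059072 / 77775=193.62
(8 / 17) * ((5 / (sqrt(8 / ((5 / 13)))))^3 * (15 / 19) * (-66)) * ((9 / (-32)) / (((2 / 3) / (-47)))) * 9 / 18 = -392596875 * sqrt(130) / 13974272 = -320.32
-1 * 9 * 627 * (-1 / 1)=5643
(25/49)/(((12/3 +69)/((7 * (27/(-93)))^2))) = 2025/70153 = 0.03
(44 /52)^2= 121 /169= 0.72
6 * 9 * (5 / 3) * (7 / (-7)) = -90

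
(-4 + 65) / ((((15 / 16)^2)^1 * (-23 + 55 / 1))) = 488 / 225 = 2.17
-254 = -254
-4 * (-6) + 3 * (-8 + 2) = 6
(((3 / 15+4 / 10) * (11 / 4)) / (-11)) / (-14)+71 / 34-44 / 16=-3099 / 4760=-0.65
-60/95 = -12/19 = -0.63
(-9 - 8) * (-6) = 102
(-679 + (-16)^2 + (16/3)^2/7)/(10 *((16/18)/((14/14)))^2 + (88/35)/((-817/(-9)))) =-970338645/18364952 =-52.84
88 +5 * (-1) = 83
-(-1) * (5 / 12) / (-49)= -5 / 588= -0.01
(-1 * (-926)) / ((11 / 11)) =926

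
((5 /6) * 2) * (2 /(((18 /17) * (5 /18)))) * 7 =238 /3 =79.33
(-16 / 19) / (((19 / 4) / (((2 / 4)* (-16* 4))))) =2048 / 361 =5.67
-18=-18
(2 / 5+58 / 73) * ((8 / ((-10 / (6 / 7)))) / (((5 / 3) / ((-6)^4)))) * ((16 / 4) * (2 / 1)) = -325472256 / 63875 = -5095.46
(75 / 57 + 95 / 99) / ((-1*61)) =-4280 / 114741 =-0.04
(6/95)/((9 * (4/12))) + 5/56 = 587/5320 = 0.11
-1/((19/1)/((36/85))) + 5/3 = 7967/4845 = 1.64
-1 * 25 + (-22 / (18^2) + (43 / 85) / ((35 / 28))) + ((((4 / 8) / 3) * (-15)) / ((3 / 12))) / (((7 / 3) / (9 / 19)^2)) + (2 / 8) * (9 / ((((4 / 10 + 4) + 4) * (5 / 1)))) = -17795940313 / 695935800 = -25.57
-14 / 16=-0.88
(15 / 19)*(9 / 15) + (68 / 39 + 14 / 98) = 12242 / 5187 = 2.36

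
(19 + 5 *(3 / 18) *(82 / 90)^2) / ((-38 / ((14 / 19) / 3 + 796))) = -1085882743 / 2631690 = -412.62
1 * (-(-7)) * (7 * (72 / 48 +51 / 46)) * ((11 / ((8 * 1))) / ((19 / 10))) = 40425 / 437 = 92.51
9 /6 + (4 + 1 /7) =5.64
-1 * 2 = -2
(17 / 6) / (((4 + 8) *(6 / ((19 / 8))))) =323 / 3456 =0.09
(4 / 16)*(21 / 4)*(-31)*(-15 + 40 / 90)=28427 / 48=592.23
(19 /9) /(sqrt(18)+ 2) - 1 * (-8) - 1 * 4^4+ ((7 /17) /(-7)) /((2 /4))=-266057 /1071+ 19 * sqrt(2) /42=-247.78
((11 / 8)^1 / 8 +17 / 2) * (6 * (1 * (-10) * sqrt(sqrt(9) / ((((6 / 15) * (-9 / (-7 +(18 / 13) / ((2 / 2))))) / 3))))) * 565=-4703625 * sqrt(9490) / 416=-1101469.47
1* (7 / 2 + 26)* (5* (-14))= -2065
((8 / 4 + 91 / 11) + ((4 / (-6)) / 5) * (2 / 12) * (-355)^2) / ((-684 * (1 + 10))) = 138119 / 372438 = 0.37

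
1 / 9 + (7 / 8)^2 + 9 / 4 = 1801 / 576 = 3.13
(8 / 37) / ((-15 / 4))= -32 / 555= -0.06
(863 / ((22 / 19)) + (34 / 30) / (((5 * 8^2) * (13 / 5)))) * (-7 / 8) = -716222269 / 1098240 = -652.15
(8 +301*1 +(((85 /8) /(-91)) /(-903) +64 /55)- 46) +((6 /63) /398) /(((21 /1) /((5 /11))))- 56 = 208.16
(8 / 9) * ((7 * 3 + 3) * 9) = 192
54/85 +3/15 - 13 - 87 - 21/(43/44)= -440987/3655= -120.65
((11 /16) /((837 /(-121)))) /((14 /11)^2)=-161051 /2624832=-0.06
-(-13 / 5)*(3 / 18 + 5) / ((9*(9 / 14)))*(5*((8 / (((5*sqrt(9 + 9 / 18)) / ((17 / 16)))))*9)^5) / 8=4373.76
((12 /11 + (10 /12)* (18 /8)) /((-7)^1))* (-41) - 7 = 6389 /616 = 10.37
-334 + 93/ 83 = -27629/ 83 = -332.88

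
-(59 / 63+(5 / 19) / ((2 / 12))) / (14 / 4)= -6022 / 8379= -0.72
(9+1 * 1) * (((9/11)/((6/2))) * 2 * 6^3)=12960/11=1178.18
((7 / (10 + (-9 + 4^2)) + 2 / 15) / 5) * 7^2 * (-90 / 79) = -6.09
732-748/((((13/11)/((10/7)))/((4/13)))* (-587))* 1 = 508645292/694421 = 732.47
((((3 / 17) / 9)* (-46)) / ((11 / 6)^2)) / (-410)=0.00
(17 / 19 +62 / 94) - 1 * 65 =-56657 / 893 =-63.45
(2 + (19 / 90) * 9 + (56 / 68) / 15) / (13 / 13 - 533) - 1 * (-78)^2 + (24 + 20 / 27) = -14796002153 / 2441880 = -6059.27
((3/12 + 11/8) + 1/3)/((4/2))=47/48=0.98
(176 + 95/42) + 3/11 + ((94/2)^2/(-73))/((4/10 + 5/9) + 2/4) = 696934709/4418106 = 157.75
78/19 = 4.11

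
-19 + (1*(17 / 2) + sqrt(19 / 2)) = -21 / 2 + sqrt(38) / 2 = -7.42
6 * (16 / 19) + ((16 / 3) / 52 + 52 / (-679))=2555248 / 503139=5.08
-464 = -464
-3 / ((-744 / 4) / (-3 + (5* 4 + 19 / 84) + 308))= 27319 / 5208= 5.25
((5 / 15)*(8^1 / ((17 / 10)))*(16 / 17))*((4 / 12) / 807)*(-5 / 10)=-640 / 2099007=-0.00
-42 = -42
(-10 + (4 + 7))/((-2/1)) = -1/2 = -0.50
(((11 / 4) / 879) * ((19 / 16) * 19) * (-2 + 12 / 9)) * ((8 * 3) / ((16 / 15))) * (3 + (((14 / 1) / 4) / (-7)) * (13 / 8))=-694925 / 300032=-2.32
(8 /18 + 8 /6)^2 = 256 /81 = 3.16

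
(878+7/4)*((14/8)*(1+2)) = 73899/16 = 4618.69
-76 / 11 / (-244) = 0.03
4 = 4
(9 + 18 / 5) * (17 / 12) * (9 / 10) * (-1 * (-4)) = 3213 / 50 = 64.26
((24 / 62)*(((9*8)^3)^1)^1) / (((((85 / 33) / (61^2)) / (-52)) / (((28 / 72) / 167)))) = -11121957310464 / 440045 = -25274590.80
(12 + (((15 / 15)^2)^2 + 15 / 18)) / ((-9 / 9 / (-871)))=72293 / 6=12048.83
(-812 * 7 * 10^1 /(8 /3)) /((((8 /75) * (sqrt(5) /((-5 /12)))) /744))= 49557375 * sqrt(5) /4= 27703414.82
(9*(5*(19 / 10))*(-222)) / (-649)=18981 / 649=29.25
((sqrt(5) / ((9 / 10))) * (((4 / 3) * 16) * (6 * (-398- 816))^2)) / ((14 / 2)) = 3772917760 * sqrt(5) / 21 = 401738123.09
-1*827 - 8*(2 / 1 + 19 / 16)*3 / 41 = -67967 / 82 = -828.87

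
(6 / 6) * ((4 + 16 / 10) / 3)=28 / 15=1.87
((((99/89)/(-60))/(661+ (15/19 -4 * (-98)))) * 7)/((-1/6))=4389/5939860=0.00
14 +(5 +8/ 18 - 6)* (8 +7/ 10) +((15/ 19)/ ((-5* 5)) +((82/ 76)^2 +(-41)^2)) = 36633541/ 21660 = 1691.30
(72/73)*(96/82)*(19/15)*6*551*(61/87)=50736384/14965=3390.34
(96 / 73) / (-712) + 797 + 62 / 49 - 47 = 239166976 / 318353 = 751.26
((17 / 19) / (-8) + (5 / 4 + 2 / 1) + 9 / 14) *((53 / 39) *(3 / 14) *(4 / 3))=71073 / 48412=1.47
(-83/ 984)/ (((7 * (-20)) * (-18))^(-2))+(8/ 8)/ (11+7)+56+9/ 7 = -2766890575/ 5166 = -535596.32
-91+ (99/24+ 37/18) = -6107/72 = -84.82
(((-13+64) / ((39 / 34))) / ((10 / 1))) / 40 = 289 / 2600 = 0.11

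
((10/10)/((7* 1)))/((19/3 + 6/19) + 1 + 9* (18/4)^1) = 0.00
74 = 74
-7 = -7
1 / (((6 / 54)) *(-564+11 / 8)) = -72 / 4501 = -0.02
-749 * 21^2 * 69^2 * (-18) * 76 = 2151318371832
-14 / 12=-7 / 6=-1.17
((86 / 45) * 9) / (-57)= -0.30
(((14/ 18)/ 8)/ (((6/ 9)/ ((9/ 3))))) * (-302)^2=159607/ 4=39901.75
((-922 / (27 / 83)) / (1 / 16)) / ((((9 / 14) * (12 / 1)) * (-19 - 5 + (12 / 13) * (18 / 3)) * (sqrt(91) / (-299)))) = -11440637 * sqrt(91) / 10935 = -9980.50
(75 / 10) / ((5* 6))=1 / 4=0.25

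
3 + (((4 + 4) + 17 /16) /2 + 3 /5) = 1301 /160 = 8.13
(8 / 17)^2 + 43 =12491 / 289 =43.22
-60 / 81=-20 / 27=-0.74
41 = 41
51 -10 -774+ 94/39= -28493/39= -730.59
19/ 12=1.58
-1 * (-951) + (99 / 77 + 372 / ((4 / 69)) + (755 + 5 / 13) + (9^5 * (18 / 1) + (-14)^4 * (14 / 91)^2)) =1268076539 / 1183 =1071915.92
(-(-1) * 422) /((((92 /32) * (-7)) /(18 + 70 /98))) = -442256 /1127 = -392.42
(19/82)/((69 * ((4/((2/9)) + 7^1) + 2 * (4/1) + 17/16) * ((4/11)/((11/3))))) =4598/4625415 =0.00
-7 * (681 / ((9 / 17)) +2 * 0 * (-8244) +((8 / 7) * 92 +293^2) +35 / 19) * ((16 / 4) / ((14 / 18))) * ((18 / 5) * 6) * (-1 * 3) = 27068011056 / 133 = 203518880.12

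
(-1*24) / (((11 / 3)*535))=-72 / 5885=-0.01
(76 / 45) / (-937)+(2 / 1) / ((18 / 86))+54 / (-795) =7066136 / 744915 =9.49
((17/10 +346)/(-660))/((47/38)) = -22021/51700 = -0.43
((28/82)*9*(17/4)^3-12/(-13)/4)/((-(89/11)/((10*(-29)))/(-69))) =-443266652565/758992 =-584020.19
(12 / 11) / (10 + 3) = 12 / 143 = 0.08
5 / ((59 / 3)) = 15 / 59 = 0.25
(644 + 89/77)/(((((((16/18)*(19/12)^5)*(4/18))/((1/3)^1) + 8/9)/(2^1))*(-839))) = -41719142016/184076364241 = -0.23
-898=-898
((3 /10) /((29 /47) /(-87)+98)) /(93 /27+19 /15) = 3807 /5858408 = 0.00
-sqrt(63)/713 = -0.01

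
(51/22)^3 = 132651/10648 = 12.46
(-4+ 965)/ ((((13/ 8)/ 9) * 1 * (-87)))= -23064/ 377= -61.18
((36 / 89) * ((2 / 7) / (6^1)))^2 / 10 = 72 / 1940645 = 0.00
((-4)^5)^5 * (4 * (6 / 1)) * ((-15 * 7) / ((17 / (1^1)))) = 2837267765243412480 / 17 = 166898103837847792.94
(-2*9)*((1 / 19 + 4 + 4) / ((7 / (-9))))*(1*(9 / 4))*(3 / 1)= 334611 / 266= 1257.94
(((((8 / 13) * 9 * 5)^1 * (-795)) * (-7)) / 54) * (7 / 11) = 259700 / 143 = 1816.08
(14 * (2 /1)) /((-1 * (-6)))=14 /3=4.67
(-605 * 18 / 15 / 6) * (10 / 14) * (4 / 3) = -2420 / 21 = -115.24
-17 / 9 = -1.89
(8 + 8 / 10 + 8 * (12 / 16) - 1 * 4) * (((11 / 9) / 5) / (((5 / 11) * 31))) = 726 / 3875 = 0.19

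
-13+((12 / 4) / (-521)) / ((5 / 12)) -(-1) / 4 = -132999 / 10420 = -12.76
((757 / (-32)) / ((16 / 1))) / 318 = -757 / 162816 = -0.00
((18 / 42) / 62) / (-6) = -1 / 868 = -0.00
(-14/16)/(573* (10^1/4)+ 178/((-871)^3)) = -4625434177/7572496522636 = -0.00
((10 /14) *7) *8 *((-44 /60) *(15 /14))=-220 /7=-31.43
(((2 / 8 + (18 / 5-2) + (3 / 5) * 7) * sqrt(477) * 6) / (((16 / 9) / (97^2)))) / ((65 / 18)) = 829958481 * sqrt(53) / 5200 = 1161959.41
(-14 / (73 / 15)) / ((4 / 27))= -2835 / 146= -19.42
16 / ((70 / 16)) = 128 / 35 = 3.66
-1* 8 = -8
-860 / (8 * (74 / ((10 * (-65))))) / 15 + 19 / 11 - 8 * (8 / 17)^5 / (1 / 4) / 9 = 671915881589 / 10401872382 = 64.60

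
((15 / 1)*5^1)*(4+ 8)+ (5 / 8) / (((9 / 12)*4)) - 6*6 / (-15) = 108313 / 120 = 902.61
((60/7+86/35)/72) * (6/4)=193/840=0.23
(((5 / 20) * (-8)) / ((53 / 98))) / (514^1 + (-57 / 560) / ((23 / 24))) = -0.01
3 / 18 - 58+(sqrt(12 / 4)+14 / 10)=-1693 / 30+sqrt(3)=-54.70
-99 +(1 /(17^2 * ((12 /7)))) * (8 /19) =-1630813 /16473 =-99.00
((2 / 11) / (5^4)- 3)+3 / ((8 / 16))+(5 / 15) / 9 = 563804 / 185625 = 3.04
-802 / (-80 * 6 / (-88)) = -4411 / 30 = -147.03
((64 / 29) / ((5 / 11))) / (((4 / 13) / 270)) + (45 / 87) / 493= 60911151 / 14297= 4260.41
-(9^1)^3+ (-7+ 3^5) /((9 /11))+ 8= -3893 /9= -432.56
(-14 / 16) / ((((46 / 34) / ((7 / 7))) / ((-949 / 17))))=6643 / 184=36.10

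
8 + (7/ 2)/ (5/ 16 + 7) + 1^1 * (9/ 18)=2101/ 234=8.98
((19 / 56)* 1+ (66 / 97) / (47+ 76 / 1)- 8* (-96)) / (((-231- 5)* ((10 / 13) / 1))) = -2224554943 / 525600320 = -4.23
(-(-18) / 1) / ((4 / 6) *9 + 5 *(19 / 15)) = 54 / 37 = 1.46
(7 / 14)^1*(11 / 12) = 11 / 24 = 0.46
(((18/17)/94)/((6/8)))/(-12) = -1/799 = -0.00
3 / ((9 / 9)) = 3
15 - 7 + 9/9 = 9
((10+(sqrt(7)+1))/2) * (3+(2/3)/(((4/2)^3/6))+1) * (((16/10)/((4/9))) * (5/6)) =27 * sqrt(7)/4+297/4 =92.11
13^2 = 169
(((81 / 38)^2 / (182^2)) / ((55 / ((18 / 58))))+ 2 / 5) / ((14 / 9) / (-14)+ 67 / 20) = 274646454993 / 2223869075428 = 0.12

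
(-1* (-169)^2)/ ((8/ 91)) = -324881.38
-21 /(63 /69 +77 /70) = -4830 /463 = -10.43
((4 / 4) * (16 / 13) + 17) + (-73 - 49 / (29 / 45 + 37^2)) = -43912073 / 801242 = -54.81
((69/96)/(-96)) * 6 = -23/512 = -0.04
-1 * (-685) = 685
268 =268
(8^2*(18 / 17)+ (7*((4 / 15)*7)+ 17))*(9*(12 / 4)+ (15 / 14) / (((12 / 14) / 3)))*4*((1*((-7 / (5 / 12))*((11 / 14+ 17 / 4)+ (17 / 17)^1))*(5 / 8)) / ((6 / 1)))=-172857763 / 1360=-127101.30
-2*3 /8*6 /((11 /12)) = -54 /11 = -4.91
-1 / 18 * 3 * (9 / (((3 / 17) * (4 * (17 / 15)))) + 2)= -53 / 24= -2.21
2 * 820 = 1640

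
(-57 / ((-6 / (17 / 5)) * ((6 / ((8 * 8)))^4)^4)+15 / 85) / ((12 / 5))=3319105837751964399801507023 / 8781531084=377964367033830156.60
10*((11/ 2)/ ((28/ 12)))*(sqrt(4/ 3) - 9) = -1485/ 7 + 110*sqrt(3)/ 7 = -184.92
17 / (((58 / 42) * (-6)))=-119 / 58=-2.05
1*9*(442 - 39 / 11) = 43407 / 11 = 3946.09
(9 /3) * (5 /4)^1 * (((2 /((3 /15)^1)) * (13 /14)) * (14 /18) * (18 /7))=975 /14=69.64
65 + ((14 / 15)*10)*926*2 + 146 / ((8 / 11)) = 210613 / 12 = 17551.08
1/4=0.25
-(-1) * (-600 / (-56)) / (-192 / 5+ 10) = -375 / 994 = -0.38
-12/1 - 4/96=-289/24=-12.04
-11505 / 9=-1278.33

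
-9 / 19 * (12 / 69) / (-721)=36 / 315077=0.00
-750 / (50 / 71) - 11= -1076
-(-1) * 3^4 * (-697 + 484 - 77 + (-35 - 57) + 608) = 18306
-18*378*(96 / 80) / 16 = -5103 / 10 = -510.30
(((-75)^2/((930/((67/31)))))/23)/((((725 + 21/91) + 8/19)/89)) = 552322875/7923306616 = 0.07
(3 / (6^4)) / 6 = 1 / 2592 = 0.00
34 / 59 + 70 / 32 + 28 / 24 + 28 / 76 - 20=-844847 / 53808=-15.70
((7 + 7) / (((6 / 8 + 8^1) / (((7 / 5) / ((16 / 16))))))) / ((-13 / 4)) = -224 / 325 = -0.69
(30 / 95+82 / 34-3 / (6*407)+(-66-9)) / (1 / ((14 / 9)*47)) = -694641059 / 131461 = -5284.01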